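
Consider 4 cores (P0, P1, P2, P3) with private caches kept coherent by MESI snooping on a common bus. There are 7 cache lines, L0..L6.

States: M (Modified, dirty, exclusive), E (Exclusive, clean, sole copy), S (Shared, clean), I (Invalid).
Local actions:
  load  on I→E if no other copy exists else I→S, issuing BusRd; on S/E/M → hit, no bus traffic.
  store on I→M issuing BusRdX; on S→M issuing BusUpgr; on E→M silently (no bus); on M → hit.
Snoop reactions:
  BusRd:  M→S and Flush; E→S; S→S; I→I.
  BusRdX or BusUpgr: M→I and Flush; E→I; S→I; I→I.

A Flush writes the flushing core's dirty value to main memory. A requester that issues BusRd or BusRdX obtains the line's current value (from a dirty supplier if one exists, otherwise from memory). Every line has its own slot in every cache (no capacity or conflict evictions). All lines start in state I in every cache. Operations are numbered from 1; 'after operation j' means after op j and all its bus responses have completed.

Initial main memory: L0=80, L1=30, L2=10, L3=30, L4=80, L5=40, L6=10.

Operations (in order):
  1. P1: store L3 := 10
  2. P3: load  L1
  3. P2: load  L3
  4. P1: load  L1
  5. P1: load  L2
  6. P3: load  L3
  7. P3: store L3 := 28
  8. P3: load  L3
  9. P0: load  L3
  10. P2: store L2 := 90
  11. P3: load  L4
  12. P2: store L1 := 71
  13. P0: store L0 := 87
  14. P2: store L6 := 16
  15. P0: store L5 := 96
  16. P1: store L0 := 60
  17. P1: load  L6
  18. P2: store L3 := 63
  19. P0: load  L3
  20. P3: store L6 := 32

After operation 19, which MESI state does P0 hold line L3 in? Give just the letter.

state = S

[1] P1: store L3 := 10 | P0:I, P1:M(10), P2:I, P3:I | bus: BusRdX
[2] P3: load  L1 | P0:I, P1:I, P2:I, P3:E(30) | bus: BusRd
[3] P2: load  L3 | P0:I, P1:S(10), P2:S(10), P3:I | bus: BusRd,Flush
[4] P1: load  L1 | P0:I, P1:S(30), P2:I, P3:S(30) | bus: BusRd
[5] P1: load  L2 | P0:I, P1:E(10), P2:I, P3:I | bus: BusRd
[6] P3: load  L3 | P0:I, P1:S(10), P2:S(10), P3:S(10) | bus: BusRd
[7] P3: store L3 := 28 | P0:I, P1:I, P2:I, P3:M(28) | bus: BusUpgr
[8] P3: load  L3 | P0:I, P1:I, P2:I, P3:M(28) | bus: none
[9] P0: load  L3 | P0:S(28), P1:I, P2:I, P3:S(28) | bus: BusRd,Flush
[10] P2: store L2 := 90 | P0:I, P1:I, P2:M(90), P3:I | bus: BusRdX
[11] P3: load  L4 | P0:I, P1:I, P2:I, P3:E(80) | bus: BusRd
[12] P2: store L1 := 71 | P0:I, P1:I, P2:M(71), P3:I | bus: BusRdX
[13] P0: store L0 := 87 | P0:M(87), P1:I, P2:I, P3:I | bus: BusRdX
[14] P2: store L6 := 16 | P0:I, P1:I, P2:M(16), P3:I | bus: BusRdX
[15] P0: store L5 := 96 | P0:M(96), P1:I, P2:I, P3:I | bus: BusRdX
[16] P1: store L0 := 60 | P0:I, P1:M(60), P2:I, P3:I | bus: BusRdX,Flush
[17] P1: load  L6 | P0:I, P1:S(16), P2:S(16), P3:I | bus: BusRd,Flush
[18] P2: store L3 := 63 | P0:I, P1:I, P2:M(63), P3:I | bus: BusRdX
[19] P0: load  L3 | P0:S(63), P1:I, P2:S(63), P3:I | bus: BusRd,Flush
[20] P3: store L6 := 32 | P0:I, P1:I, P2:I, P3:M(32) | bus: BusRdX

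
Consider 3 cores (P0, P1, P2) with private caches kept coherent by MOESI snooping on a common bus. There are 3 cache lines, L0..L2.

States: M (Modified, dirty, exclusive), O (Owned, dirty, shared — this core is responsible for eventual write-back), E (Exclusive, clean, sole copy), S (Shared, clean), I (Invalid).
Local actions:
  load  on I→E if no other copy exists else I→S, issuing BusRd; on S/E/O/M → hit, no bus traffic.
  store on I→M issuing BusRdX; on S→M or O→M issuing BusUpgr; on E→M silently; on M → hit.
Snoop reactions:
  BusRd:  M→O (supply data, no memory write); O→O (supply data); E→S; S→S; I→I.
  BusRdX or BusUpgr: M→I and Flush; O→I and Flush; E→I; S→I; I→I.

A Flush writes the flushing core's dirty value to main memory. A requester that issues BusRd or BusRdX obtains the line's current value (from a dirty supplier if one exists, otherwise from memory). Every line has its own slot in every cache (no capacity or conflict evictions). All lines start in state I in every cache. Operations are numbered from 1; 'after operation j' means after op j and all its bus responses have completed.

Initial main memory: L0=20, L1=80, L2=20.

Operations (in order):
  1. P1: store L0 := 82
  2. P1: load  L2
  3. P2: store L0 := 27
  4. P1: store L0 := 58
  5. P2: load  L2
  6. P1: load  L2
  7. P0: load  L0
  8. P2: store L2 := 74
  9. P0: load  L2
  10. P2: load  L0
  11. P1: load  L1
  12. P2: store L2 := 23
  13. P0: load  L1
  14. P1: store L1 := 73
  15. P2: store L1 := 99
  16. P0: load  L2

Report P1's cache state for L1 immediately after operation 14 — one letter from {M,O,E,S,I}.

  op1 P1: store L0 := 82 → I/M/I on L0; bus BusRdX; mem=20
  op2 P1: load  L2 → I/E/I on L2; bus BusRd; mem=20
  op3 P2: store L0 := 27 → I/I/M on L0; bus BusRdX Flush; mem=82
  op4 P1: store L0 := 58 → I/M/I on L0; bus BusRdX Flush; mem=27
  op5 P2: load  L2 → I/S/S on L2; bus BusRd; mem=20
  op6 P1: load  L2 → I/S/S on L2; bus (none); mem=20
  op7 P0: load  L0 → S/O/I on L0; bus BusRd; mem=27
  op8 P2: store L2 := 74 → I/I/M on L2; bus BusUpgr; mem=20
  op9 P0: load  L2 → S/I/O on L2; bus BusRd; mem=20
  op10 P2: load  L0 → S/O/S on L0; bus BusRd; mem=27
  op11 P1: load  L1 → I/E/I on L1; bus BusRd; mem=80
  op12 P2: store L2 := 23 → I/I/M on L2; bus BusUpgr; mem=20
  op13 P0: load  L1 → S/S/I on L1; bus BusRd; mem=80
  op14 P1: store L1 := 73 → I/M/I on L1; bus BusUpgr; mem=80
  op15 P2: store L1 := 99 → I/I/M on L1; bus BusRdX Flush; mem=73
  op16 P0: load  L2 → S/I/O on L2; bus BusRd; mem=20

state = M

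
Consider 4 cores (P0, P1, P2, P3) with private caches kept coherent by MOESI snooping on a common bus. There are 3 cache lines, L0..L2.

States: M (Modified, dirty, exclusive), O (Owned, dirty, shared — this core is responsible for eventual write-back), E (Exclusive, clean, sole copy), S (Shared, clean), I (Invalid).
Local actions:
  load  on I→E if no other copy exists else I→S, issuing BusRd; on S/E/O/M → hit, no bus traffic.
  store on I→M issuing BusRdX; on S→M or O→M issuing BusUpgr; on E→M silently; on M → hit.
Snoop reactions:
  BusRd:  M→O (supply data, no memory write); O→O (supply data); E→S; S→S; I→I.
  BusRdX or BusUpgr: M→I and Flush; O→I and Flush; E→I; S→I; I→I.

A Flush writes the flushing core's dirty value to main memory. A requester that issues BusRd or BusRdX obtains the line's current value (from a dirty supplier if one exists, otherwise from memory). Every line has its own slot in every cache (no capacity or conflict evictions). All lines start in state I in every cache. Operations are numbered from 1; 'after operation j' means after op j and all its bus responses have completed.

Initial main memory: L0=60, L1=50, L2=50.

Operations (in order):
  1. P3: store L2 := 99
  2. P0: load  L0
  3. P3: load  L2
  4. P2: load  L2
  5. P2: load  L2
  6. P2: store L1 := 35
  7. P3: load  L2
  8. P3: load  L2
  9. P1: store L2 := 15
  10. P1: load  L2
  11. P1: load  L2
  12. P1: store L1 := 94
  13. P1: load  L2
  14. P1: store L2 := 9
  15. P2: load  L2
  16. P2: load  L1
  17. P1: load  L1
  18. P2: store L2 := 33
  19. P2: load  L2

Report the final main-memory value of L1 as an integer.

[1] P3: store L2 := 99 | P0:I, P1:I, P2:I, P3:M(99) | bus: BusRdX
[2] P0: load  L0 | P0:E(60), P1:I, P2:I, P3:I | bus: BusRd
[3] P3: load  L2 | P0:I, P1:I, P2:I, P3:M(99) | bus: none
[4] P2: load  L2 | P0:I, P1:I, P2:S(99), P3:O(99) | bus: BusRd
[5] P2: load  L2 | P0:I, P1:I, P2:S(99), P3:O(99) | bus: none
[6] P2: store L1 := 35 | P0:I, P1:I, P2:M(35), P3:I | bus: BusRdX
[7] P3: load  L2 | P0:I, P1:I, P2:S(99), P3:O(99) | bus: none
[8] P3: load  L2 | P0:I, P1:I, P2:S(99), P3:O(99) | bus: none
[9] P1: store L2 := 15 | P0:I, P1:M(15), P2:I, P3:I | bus: BusRdX,Flush
[10] P1: load  L2 | P0:I, P1:M(15), P2:I, P3:I | bus: none
[11] P1: load  L2 | P0:I, P1:M(15), P2:I, P3:I | bus: none
[12] P1: store L1 := 94 | P0:I, P1:M(94), P2:I, P3:I | bus: BusRdX,Flush
[13] P1: load  L2 | P0:I, P1:M(15), P2:I, P3:I | bus: none
[14] P1: store L2 := 9 | P0:I, P1:M(9), P2:I, P3:I | bus: none
[15] P2: load  L2 | P0:I, P1:O(9), P2:S(9), P3:I | bus: BusRd
[16] P2: load  L1 | P0:I, P1:O(94), P2:S(94), P3:I | bus: BusRd
[17] P1: load  L1 | P0:I, P1:O(94), P2:S(94), P3:I | bus: none
[18] P2: store L2 := 33 | P0:I, P1:I, P2:M(33), P3:I | bus: BusUpgr,Flush
[19] P2: load  L2 | P0:I, P1:I, P2:M(33), P3:I | bus: none

memory[L1] = 35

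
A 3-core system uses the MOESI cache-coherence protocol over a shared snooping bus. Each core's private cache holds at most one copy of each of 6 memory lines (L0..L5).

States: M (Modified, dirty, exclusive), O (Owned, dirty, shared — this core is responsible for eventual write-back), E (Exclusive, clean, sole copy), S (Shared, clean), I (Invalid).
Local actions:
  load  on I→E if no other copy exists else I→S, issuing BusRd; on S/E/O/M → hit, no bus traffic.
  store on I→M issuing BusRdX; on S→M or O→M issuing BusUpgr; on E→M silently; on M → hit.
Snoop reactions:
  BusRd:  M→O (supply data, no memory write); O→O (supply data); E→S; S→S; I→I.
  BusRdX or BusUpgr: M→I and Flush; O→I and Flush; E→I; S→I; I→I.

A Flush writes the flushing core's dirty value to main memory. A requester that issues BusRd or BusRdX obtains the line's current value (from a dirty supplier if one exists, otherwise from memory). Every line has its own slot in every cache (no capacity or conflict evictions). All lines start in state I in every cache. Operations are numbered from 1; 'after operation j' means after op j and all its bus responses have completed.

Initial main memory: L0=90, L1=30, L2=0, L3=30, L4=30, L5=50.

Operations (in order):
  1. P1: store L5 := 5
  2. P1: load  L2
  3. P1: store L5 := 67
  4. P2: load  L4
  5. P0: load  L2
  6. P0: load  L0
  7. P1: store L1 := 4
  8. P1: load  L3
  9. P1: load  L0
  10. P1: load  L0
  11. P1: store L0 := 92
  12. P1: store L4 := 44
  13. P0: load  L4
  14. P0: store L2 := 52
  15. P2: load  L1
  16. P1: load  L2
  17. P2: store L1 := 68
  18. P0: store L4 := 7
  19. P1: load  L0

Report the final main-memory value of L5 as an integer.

memory[L5] = 50

  op1 P1: store L5 := 5 → I/M/I on L5; bus BusRdX; mem=50
  op2 P1: load  L2 → I/E/I on L2; bus BusRd; mem=0
  op3 P1: store L5 := 67 → I/M/I on L5; bus (none); mem=50
  op4 P2: load  L4 → I/I/E on L4; bus BusRd; mem=30
  op5 P0: load  L2 → S/S/I on L2; bus BusRd; mem=0
  op6 P0: load  L0 → E/I/I on L0; bus BusRd; mem=90
  op7 P1: store L1 := 4 → I/M/I on L1; bus BusRdX; mem=30
  op8 P1: load  L3 → I/E/I on L3; bus BusRd; mem=30
  op9 P1: load  L0 → S/S/I on L0; bus BusRd; mem=90
  op10 P1: load  L0 → S/S/I on L0; bus (none); mem=90
  op11 P1: store L0 := 92 → I/M/I on L0; bus BusUpgr; mem=90
  op12 P1: store L4 := 44 → I/M/I on L4; bus BusRdX; mem=30
  op13 P0: load  L4 → S/O/I on L4; bus BusRd; mem=30
  op14 P0: store L2 := 52 → M/I/I on L2; bus BusUpgr; mem=0
  op15 P2: load  L1 → I/O/S on L1; bus BusRd; mem=30
  op16 P1: load  L2 → O/S/I on L2; bus BusRd; mem=0
  op17 P2: store L1 := 68 → I/I/M on L1; bus BusUpgr Flush; mem=4
  op18 P0: store L4 := 7 → M/I/I on L4; bus BusUpgr Flush; mem=44
  op19 P1: load  L0 → I/M/I on L0; bus (none); mem=90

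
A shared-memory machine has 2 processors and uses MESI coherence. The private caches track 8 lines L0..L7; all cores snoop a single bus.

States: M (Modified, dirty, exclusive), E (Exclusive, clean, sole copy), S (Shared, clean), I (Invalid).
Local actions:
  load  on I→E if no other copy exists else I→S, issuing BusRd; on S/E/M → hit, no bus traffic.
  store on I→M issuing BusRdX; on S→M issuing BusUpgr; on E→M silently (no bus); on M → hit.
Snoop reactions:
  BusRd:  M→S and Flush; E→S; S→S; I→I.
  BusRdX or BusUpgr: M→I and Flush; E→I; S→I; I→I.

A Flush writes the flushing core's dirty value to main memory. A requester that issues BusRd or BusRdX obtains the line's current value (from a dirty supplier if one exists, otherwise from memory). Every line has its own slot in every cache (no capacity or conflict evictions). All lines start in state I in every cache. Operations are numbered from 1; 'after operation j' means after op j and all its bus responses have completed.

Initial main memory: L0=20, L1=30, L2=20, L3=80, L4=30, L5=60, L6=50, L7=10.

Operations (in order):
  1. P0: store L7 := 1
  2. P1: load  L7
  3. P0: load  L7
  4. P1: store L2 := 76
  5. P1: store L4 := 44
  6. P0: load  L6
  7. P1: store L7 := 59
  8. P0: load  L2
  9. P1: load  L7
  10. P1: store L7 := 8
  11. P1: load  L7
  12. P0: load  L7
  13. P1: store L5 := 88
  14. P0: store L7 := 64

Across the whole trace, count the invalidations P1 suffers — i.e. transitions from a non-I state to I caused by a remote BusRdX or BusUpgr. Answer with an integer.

step 1: P0: store L7 := 1  ⟶  MI  (L7)  txn=BusRdX  M[L7]=10
step 2: P1: load  L7  ⟶  SS  (L7)  txn=BusRd+Flush  M[L7]=1
step 3: P0: load  L7  ⟶  SS  (L7)  txn=∅  M[L7]=1
step 4: P1: store L2 := 76  ⟶  IM  (L2)  txn=BusRdX  M[L2]=20
step 5: P1: store L4 := 44  ⟶  IM  (L4)  txn=BusRdX  M[L4]=30
step 6: P0: load  L6  ⟶  EI  (L6)  txn=BusRd  M[L6]=50
step 7: P1: store L7 := 59  ⟶  IM  (L7)  txn=BusUpgr  M[L7]=1
step 8: P0: load  L2  ⟶  SS  (L2)  txn=BusRd+Flush  M[L2]=76
step 9: P1: load  L7  ⟶  IM  (L7)  txn=∅  M[L7]=1
step 10: P1: store L7 := 8  ⟶  IM  (L7)  txn=∅  M[L7]=1
step 11: P1: load  L7  ⟶  IM  (L7)  txn=∅  M[L7]=1
step 12: P0: load  L7  ⟶  SS  (L7)  txn=BusRd+Flush  M[L7]=8
step 13: P1: store L5 := 88  ⟶  IM  (L5)  txn=BusRdX  M[L5]=60
step 14: P0: store L7 := 64  ⟶  MI  (L7)  txn=BusUpgr  M[L7]=8

invalidations = 1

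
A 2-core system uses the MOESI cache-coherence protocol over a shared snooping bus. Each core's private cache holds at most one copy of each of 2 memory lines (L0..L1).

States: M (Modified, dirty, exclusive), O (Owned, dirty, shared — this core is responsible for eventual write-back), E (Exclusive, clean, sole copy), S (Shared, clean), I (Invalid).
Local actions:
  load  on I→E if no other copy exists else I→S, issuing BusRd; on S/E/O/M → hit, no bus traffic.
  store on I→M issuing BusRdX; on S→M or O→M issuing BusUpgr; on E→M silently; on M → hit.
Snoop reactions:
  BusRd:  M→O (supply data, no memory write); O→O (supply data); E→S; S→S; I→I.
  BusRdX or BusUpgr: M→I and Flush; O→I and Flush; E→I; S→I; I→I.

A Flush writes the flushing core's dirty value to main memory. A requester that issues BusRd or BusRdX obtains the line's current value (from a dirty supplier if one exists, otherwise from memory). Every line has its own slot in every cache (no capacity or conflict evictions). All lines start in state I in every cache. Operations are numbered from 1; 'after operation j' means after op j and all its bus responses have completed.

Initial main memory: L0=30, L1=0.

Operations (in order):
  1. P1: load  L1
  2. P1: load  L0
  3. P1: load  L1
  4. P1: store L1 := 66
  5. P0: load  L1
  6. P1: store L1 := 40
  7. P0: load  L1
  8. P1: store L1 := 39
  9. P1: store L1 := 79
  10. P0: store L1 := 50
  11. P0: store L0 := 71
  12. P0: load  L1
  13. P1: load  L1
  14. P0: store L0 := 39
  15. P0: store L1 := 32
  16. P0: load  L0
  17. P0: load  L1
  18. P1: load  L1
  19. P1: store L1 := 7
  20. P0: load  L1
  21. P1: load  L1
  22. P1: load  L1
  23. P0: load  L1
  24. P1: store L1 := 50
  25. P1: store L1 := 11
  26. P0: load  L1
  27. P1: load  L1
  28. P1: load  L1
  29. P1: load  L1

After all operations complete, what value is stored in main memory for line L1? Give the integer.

memory[L1] = 32

[1] P1: load  L1 | P0:I, P1:E(0) | bus: BusRd
[2] P1: load  L0 | P0:I, P1:E(30) | bus: BusRd
[3] P1: load  L1 | P0:I, P1:E(0) | bus: none
[4] P1: store L1 := 66 | P0:I, P1:M(66) | bus: none
[5] P0: load  L1 | P0:S(66), P1:O(66) | bus: BusRd
[6] P1: store L1 := 40 | P0:I, P1:M(40) | bus: BusUpgr
[7] P0: load  L1 | P0:S(40), P1:O(40) | bus: BusRd
[8] P1: store L1 := 39 | P0:I, P1:M(39) | bus: BusUpgr
[9] P1: store L1 := 79 | P0:I, P1:M(79) | bus: none
[10] P0: store L1 := 50 | P0:M(50), P1:I | bus: BusRdX,Flush
[11] P0: store L0 := 71 | P0:M(71), P1:I | bus: BusRdX
[12] P0: load  L1 | P0:M(50), P1:I | bus: none
[13] P1: load  L1 | P0:O(50), P1:S(50) | bus: BusRd
[14] P0: store L0 := 39 | P0:M(39), P1:I | bus: none
[15] P0: store L1 := 32 | P0:M(32), P1:I | bus: BusUpgr
[16] P0: load  L0 | P0:M(39), P1:I | bus: none
[17] P0: load  L1 | P0:M(32), P1:I | bus: none
[18] P1: load  L1 | P0:O(32), P1:S(32) | bus: BusRd
[19] P1: store L1 := 7 | P0:I, P1:M(7) | bus: BusUpgr,Flush
[20] P0: load  L1 | P0:S(7), P1:O(7) | bus: BusRd
[21] P1: load  L1 | P0:S(7), P1:O(7) | bus: none
[22] P1: load  L1 | P0:S(7), P1:O(7) | bus: none
[23] P0: load  L1 | P0:S(7), P1:O(7) | bus: none
[24] P1: store L1 := 50 | P0:I, P1:M(50) | bus: BusUpgr
[25] P1: store L1 := 11 | P0:I, P1:M(11) | bus: none
[26] P0: load  L1 | P0:S(11), P1:O(11) | bus: BusRd
[27] P1: load  L1 | P0:S(11), P1:O(11) | bus: none
[28] P1: load  L1 | P0:S(11), P1:O(11) | bus: none
[29] P1: load  L1 | P0:S(11), P1:O(11) | bus: none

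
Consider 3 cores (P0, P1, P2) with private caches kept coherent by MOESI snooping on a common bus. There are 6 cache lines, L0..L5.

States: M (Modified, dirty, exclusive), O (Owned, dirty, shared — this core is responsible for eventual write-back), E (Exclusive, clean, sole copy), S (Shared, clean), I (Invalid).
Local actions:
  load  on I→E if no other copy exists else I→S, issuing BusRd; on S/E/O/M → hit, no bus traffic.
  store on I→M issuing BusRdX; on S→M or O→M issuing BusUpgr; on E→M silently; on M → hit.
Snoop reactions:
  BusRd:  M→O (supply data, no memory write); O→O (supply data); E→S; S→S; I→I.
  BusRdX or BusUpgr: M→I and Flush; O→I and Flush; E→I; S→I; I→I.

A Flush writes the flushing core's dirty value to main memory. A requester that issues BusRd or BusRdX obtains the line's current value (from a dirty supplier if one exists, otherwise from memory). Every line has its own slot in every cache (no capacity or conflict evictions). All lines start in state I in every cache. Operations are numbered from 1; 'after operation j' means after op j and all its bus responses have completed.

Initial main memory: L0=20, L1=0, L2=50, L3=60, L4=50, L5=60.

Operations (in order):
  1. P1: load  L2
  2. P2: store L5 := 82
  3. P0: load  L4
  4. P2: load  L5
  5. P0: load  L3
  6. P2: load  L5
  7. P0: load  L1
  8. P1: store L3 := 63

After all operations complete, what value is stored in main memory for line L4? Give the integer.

1. P1: load  L2  bus=[BusRd]  L2: P0=I P1=E P2=I  mem[L2]=50
2. P2: store L5 := 82  bus=[BusRdX]  L5: P0=I P1=I P2=M  mem[L5]=60
3. P0: load  L4  bus=[BusRd]  L4: P0=E P1=I P2=I  mem[L4]=50
4. P2: load  L5  bus=[-]  L5: P0=I P1=I P2=M  mem[L5]=60
5. P0: load  L3  bus=[BusRd]  L3: P0=E P1=I P2=I  mem[L3]=60
6. P2: load  L5  bus=[-]  L5: P0=I P1=I P2=M  mem[L5]=60
7. P0: load  L1  bus=[BusRd]  L1: P0=E P1=I P2=I  mem[L1]=0
8. P1: store L3 := 63  bus=[BusRdX]  L3: P0=I P1=M P2=I  mem[L3]=60

memory[L4] = 50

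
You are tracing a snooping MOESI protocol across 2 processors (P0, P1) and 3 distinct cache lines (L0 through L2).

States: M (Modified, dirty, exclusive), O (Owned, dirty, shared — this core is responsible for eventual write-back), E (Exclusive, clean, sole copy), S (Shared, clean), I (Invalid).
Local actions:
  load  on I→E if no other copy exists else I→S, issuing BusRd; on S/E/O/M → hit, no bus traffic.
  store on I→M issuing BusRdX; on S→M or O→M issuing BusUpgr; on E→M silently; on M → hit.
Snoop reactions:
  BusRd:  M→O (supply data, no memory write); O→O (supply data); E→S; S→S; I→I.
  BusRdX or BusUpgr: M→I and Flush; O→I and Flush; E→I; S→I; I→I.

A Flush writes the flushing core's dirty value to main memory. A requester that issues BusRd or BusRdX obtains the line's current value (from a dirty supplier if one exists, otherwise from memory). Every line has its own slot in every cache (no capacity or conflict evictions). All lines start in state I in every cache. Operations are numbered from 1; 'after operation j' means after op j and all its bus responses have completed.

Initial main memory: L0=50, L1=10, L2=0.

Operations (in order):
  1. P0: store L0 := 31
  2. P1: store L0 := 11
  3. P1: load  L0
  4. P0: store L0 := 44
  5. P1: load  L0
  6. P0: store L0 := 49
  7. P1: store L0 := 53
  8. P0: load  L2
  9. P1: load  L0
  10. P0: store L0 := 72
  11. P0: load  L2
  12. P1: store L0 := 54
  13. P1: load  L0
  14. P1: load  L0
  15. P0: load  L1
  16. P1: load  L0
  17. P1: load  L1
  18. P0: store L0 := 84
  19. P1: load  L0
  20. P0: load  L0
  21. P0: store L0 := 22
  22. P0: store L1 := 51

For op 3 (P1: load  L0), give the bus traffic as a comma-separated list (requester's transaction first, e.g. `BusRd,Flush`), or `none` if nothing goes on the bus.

bus = none

step 1: P0: store L0 := 31  ⟶  MI  (L0)  txn=BusRdX  M[L0]=50
step 2: P1: store L0 := 11  ⟶  IM  (L0)  txn=BusRdX+Flush  M[L0]=31
step 3: P1: load  L0  ⟶  IM  (L0)  txn=∅  M[L0]=31
step 4: P0: store L0 := 44  ⟶  MI  (L0)  txn=BusRdX+Flush  M[L0]=11
step 5: P1: load  L0  ⟶  OS  (L0)  txn=BusRd  M[L0]=11
step 6: P0: store L0 := 49  ⟶  MI  (L0)  txn=BusUpgr  M[L0]=11
step 7: P1: store L0 := 53  ⟶  IM  (L0)  txn=BusRdX+Flush  M[L0]=49
step 8: P0: load  L2  ⟶  EI  (L2)  txn=BusRd  M[L2]=0
step 9: P1: load  L0  ⟶  IM  (L0)  txn=∅  M[L0]=49
step 10: P0: store L0 := 72  ⟶  MI  (L0)  txn=BusRdX+Flush  M[L0]=53
step 11: P0: load  L2  ⟶  EI  (L2)  txn=∅  M[L2]=0
step 12: P1: store L0 := 54  ⟶  IM  (L0)  txn=BusRdX+Flush  M[L0]=72
step 13: P1: load  L0  ⟶  IM  (L0)  txn=∅  M[L0]=72
step 14: P1: load  L0  ⟶  IM  (L0)  txn=∅  M[L0]=72
step 15: P0: load  L1  ⟶  EI  (L1)  txn=BusRd  M[L1]=10
step 16: P1: load  L0  ⟶  IM  (L0)  txn=∅  M[L0]=72
step 17: P1: load  L1  ⟶  SS  (L1)  txn=BusRd  M[L1]=10
step 18: P0: store L0 := 84  ⟶  MI  (L0)  txn=BusRdX+Flush  M[L0]=54
step 19: P1: load  L0  ⟶  OS  (L0)  txn=BusRd  M[L0]=54
step 20: P0: load  L0  ⟶  OS  (L0)  txn=∅  M[L0]=54
step 21: P0: store L0 := 22  ⟶  MI  (L0)  txn=BusUpgr  M[L0]=54
step 22: P0: store L1 := 51  ⟶  MI  (L1)  txn=BusUpgr  M[L1]=10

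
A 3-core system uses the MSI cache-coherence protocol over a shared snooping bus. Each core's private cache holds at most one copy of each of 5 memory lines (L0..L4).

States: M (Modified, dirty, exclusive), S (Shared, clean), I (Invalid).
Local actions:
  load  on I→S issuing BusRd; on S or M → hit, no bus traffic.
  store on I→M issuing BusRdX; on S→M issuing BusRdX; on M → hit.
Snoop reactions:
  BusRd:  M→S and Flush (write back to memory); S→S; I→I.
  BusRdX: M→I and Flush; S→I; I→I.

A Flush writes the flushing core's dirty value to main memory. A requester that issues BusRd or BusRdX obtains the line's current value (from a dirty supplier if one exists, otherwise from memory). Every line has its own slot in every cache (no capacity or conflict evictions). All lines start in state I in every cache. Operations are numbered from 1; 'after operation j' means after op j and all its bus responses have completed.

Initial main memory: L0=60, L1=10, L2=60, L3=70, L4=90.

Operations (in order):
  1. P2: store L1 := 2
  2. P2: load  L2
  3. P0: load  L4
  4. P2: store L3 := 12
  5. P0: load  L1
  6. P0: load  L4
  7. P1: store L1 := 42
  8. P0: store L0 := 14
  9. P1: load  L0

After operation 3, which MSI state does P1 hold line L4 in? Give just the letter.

step 1: P2: store L1 := 2  ⟶  IIM  (L1)  txn=BusRdX  M[L1]=10
step 2: P2: load  L2  ⟶  IIS  (L2)  txn=BusRd  M[L2]=60
step 3: P0: load  L4  ⟶  SII  (L4)  txn=BusRd  M[L4]=90
step 4: P2: store L3 := 12  ⟶  IIM  (L3)  txn=BusRdX  M[L3]=70
step 5: P0: load  L1  ⟶  SIS  (L1)  txn=BusRd+Flush  M[L1]=2
step 6: P0: load  L4  ⟶  SII  (L4)  txn=∅  M[L4]=90
step 7: P1: store L1 := 42  ⟶  IMI  (L1)  txn=BusRdX  M[L1]=2
step 8: P0: store L0 := 14  ⟶  MII  (L0)  txn=BusRdX  M[L0]=60
step 9: P1: load  L0  ⟶  SSI  (L0)  txn=BusRd+Flush  M[L0]=14

state = I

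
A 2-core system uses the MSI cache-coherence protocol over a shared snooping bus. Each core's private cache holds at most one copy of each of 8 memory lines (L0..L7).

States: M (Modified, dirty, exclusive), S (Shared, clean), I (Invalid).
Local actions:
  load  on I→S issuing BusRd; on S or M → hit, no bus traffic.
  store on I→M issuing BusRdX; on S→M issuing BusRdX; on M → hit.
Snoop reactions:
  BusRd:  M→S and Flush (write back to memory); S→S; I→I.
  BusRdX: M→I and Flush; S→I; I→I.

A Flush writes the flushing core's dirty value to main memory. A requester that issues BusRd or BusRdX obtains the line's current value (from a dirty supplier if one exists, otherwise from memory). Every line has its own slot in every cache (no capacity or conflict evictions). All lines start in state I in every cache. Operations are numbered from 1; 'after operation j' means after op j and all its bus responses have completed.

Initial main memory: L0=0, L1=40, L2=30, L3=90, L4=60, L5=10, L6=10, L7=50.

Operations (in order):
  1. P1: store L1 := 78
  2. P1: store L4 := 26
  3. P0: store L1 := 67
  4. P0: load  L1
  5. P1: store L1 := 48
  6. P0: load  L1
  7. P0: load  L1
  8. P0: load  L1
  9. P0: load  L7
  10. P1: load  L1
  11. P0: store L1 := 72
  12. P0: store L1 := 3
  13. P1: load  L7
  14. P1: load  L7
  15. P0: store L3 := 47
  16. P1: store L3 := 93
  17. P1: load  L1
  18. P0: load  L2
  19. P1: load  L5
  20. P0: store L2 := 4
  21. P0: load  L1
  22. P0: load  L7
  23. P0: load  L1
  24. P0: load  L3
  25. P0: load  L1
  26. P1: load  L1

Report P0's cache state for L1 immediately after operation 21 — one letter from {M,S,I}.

state = S

  op1 P1: store L1 := 78 → I/M on L1; bus BusRdX; mem=40
  op2 P1: store L4 := 26 → I/M on L4; bus BusRdX; mem=60
  op3 P0: store L1 := 67 → M/I on L1; bus BusRdX Flush; mem=78
  op4 P0: load  L1 → M/I on L1; bus (none); mem=78
  op5 P1: store L1 := 48 → I/M on L1; bus BusRdX Flush; mem=67
  op6 P0: load  L1 → S/S on L1; bus BusRd Flush; mem=48
  op7 P0: load  L1 → S/S on L1; bus (none); mem=48
  op8 P0: load  L1 → S/S on L1; bus (none); mem=48
  op9 P0: load  L7 → S/I on L7; bus BusRd; mem=50
  op10 P1: load  L1 → S/S on L1; bus (none); mem=48
  op11 P0: store L1 := 72 → M/I on L1; bus BusRdX; mem=48
  op12 P0: store L1 := 3 → M/I on L1; bus (none); mem=48
  op13 P1: load  L7 → S/S on L7; bus BusRd; mem=50
  op14 P1: load  L7 → S/S on L7; bus (none); mem=50
  op15 P0: store L3 := 47 → M/I on L3; bus BusRdX; mem=90
  op16 P1: store L3 := 93 → I/M on L3; bus BusRdX Flush; mem=47
  op17 P1: load  L1 → S/S on L1; bus BusRd Flush; mem=3
  op18 P0: load  L2 → S/I on L2; bus BusRd; mem=30
  op19 P1: load  L5 → I/S on L5; bus BusRd; mem=10
  op20 P0: store L2 := 4 → M/I on L2; bus BusRdX; mem=30
  op21 P0: load  L1 → S/S on L1; bus (none); mem=3
  op22 P0: load  L7 → S/S on L7; bus (none); mem=50
  op23 P0: load  L1 → S/S on L1; bus (none); mem=3
  op24 P0: load  L3 → S/S on L3; bus BusRd Flush; mem=93
  op25 P0: load  L1 → S/S on L1; bus (none); mem=3
  op26 P1: load  L1 → S/S on L1; bus (none); mem=3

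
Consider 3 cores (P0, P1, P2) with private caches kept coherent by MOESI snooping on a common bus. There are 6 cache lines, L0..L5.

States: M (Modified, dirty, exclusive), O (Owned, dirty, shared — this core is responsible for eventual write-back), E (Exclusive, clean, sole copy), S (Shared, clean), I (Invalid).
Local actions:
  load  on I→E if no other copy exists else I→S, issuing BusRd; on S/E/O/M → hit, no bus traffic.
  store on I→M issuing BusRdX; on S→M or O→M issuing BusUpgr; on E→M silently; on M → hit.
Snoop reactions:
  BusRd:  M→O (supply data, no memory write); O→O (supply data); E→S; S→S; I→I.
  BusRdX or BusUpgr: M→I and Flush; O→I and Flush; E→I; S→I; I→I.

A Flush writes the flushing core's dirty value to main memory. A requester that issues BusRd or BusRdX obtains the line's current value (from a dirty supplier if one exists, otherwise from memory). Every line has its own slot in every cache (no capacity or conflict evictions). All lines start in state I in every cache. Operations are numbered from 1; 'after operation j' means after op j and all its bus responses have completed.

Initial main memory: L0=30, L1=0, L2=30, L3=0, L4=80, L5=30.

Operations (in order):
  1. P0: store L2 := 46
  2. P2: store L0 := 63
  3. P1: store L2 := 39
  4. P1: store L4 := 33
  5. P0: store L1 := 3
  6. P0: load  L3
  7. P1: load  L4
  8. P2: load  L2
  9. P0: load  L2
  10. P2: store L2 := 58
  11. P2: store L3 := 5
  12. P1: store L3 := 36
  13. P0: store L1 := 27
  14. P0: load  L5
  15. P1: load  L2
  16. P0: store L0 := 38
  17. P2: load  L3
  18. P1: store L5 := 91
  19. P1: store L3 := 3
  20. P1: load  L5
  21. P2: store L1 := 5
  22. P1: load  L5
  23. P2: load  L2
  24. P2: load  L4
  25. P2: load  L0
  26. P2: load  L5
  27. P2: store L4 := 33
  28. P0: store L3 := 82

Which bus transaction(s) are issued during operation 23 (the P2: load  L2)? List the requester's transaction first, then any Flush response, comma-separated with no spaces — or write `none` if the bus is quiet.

bus = none

step 1: P0: store L2 := 46  ⟶  MII  (L2)  txn=BusRdX  M[L2]=30
step 2: P2: store L0 := 63  ⟶  IIM  (L0)  txn=BusRdX  M[L0]=30
step 3: P1: store L2 := 39  ⟶  IMI  (L2)  txn=BusRdX+Flush  M[L2]=46
step 4: P1: store L4 := 33  ⟶  IMI  (L4)  txn=BusRdX  M[L4]=80
step 5: P0: store L1 := 3  ⟶  MII  (L1)  txn=BusRdX  M[L1]=0
step 6: P0: load  L3  ⟶  EII  (L3)  txn=BusRd  M[L3]=0
step 7: P1: load  L4  ⟶  IMI  (L4)  txn=∅  M[L4]=80
step 8: P2: load  L2  ⟶  IOS  (L2)  txn=BusRd  M[L2]=46
step 9: P0: load  L2  ⟶  SOS  (L2)  txn=BusRd  M[L2]=46
step 10: P2: store L2 := 58  ⟶  IIM  (L2)  txn=BusUpgr+Flush  M[L2]=39
step 11: P2: store L3 := 5  ⟶  IIM  (L3)  txn=BusRdX  M[L3]=0
step 12: P1: store L3 := 36  ⟶  IMI  (L3)  txn=BusRdX+Flush  M[L3]=5
step 13: P0: store L1 := 27  ⟶  MII  (L1)  txn=∅  M[L1]=0
step 14: P0: load  L5  ⟶  EII  (L5)  txn=BusRd  M[L5]=30
step 15: P1: load  L2  ⟶  ISO  (L2)  txn=BusRd  M[L2]=39
step 16: P0: store L0 := 38  ⟶  MII  (L0)  txn=BusRdX+Flush  M[L0]=63
step 17: P2: load  L3  ⟶  IOS  (L3)  txn=BusRd  M[L3]=5
step 18: P1: store L5 := 91  ⟶  IMI  (L5)  txn=BusRdX  M[L5]=30
step 19: P1: store L3 := 3  ⟶  IMI  (L3)  txn=BusUpgr  M[L3]=5
step 20: P1: load  L5  ⟶  IMI  (L5)  txn=∅  M[L5]=30
step 21: P2: store L1 := 5  ⟶  IIM  (L1)  txn=BusRdX+Flush  M[L1]=27
step 22: P1: load  L5  ⟶  IMI  (L5)  txn=∅  M[L5]=30
step 23: P2: load  L2  ⟶  ISO  (L2)  txn=∅  M[L2]=39
step 24: P2: load  L4  ⟶  IOS  (L4)  txn=BusRd  M[L4]=80
step 25: P2: load  L0  ⟶  OIS  (L0)  txn=BusRd  M[L0]=63
step 26: P2: load  L5  ⟶  IOS  (L5)  txn=BusRd  M[L5]=30
step 27: P2: store L4 := 33  ⟶  IIM  (L4)  txn=BusUpgr+Flush  M[L4]=33
step 28: P0: store L3 := 82  ⟶  MII  (L3)  txn=BusRdX+Flush  M[L3]=3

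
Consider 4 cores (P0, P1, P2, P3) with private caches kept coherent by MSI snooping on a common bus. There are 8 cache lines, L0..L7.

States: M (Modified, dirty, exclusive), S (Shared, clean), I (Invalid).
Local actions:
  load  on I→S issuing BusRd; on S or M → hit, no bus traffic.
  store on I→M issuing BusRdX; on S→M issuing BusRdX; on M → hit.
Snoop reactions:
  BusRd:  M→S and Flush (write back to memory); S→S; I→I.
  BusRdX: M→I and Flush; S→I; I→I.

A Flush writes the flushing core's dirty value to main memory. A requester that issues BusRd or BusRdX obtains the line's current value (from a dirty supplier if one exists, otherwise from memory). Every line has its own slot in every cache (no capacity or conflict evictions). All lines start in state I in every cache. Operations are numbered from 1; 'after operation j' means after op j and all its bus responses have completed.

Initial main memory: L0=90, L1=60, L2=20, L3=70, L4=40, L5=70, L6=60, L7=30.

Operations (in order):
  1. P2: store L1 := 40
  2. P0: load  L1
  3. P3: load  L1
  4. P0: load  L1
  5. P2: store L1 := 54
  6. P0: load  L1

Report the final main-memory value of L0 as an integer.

memory[L0] = 90

1. P2: store L1 := 40  bus=[BusRdX]  L1: P0=I P1=I P2=M P3=I  mem[L1]=60
2. P0: load  L1  bus=[BusRd,Flush]  L1: P0=S P1=I P2=S P3=I  mem[L1]=40
3. P3: load  L1  bus=[BusRd]  L1: P0=S P1=I P2=S P3=S  mem[L1]=40
4. P0: load  L1  bus=[-]  L1: P0=S P1=I P2=S P3=S  mem[L1]=40
5. P2: store L1 := 54  bus=[BusRdX]  L1: P0=I P1=I P2=M P3=I  mem[L1]=40
6. P0: load  L1  bus=[BusRd,Flush]  L1: P0=S P1=I P2=S P3=I  mem[L1]=54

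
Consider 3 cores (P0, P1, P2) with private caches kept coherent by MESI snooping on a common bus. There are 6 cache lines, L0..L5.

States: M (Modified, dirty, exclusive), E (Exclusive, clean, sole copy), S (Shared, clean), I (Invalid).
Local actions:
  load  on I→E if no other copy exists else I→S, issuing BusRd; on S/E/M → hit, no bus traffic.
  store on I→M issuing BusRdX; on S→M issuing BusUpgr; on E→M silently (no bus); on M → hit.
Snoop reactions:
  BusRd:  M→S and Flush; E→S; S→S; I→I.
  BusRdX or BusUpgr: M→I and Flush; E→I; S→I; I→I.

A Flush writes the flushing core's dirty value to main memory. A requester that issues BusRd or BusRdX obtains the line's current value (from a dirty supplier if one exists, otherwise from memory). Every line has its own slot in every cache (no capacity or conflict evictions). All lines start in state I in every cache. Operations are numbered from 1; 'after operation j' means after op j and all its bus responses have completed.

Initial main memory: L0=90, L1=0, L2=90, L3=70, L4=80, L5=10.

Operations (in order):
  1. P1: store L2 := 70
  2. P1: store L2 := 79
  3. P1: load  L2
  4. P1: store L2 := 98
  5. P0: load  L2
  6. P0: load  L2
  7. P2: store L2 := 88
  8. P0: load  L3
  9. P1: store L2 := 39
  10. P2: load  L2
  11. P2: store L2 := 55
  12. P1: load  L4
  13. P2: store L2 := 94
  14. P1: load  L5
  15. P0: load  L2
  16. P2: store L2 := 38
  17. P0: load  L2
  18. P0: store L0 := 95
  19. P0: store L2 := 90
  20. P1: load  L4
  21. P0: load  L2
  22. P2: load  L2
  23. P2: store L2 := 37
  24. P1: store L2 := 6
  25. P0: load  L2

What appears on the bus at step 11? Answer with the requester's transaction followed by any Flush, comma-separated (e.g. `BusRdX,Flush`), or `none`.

  op1 P1: store L2 := 70 → I/M/I on L2; bus BusRdX; mem=90
  op2 P1: store L2 := 79 → I/M/I on L2; bus (none); mem=90
  op3 P1: load  L2 → I/M/I on L2; bus (none); mem=90
  op4 P1: store L2 := 98 → I/M/I on L2; bus (none); mem=90
  op5 P0: load  L2 → S/S/I on L2; bus BusRd Flush; mem=98
  op6 P0: load  L2 → S/S/I on L2; bus (none); mem=98
  op7 P2: store L2 := 88 → I/I/M on L2; bus BusRdX; mem=98
  op8 P0: load  L3 → E/I/I on L3; bus BusRd; mem=70
  op9 P1: store L2 := 39 → I/M/I on L2; bus BusRdX Flush; mem=88
  op10 P2: load  L2 → I/S/S on L2; bus BusRd Flush; mem=39
  op11 P2: store L2 := 55 → I/I/M on L2; bus BusUpgr; mem=39
  op12 P1: load  L4 → I/E/I on L4; bus BusRd; mem=80
  op13 P2: store L2 := 94 → I/I/M on L2; bus (none); mem=39
  op14 P1: load  L5 → I/E/I on L5; bus BusRd; mem=10
  op15 P0: load  L2 → S/I/S on L2; bus BusRd Flush; mem=94
  op16 P2: store L2 := 38 → I/I/M on L2; bus BusUpgr; mem=94
  op17 P0: load  L2 → S/I/S on L2; bus BusRd Flush; mem=38
  op18 P0: store L0 := 95 → M/I/I on L0; bus BusRdX; mem=90
  op19 P0: store L2 := 90 → M/I/I on L2; bus BusUpgr; mem=38
  op20 P1: load  L4 → I/E/I on L4; bus (none); mem=80
  op21 P0: load  L2 → M/I/I on L2; bus (none); mem=38
  op22 P2: load  L2 → S/I/S on L2; bus BusRd Flush; mem=90
  op23 P2: store L2 := 37 → I/I/M on L2; bus BusUpgr; mem=90
  op24 P1: store L2 := 6 → I/M/I on L2; bus BusRdX Flush; mem=37
  op25 P0: load  L2 → S/S/I on L2; bus BusRd Flush; mem=6

bus = BusUpgr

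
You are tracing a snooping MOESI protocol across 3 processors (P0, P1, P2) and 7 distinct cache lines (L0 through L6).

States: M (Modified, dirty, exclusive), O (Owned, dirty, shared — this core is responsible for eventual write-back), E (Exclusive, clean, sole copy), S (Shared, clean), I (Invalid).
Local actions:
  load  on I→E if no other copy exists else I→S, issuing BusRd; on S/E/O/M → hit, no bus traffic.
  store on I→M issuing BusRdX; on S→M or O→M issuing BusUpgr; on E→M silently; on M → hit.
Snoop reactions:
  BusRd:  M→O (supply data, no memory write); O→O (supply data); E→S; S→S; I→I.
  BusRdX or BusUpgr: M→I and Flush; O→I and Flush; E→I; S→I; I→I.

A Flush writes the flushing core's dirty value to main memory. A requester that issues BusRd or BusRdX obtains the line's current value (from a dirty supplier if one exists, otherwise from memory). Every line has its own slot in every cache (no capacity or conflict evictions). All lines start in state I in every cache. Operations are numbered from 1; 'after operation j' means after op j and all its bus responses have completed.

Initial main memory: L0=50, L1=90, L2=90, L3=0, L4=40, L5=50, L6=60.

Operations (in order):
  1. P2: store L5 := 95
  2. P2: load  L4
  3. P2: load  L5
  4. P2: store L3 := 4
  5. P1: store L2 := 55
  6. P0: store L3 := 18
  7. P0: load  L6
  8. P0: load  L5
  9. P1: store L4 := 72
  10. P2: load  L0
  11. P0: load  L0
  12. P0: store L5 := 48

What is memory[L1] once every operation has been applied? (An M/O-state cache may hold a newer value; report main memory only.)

memory[L1] = 90

  op1 P2: store L5 := 95 → I/I/M on L5; bus BusRdX; mem=50
  op2 P2: load  L4 → I/I/E on L4; bus BusRd; mem=40
  op3 P2: load  L5 → I/I/M on L5; bus (none); mem=50
  op4 P2: store L3 := 4 → I/I/M on L3; bus BusRdX; mem=0
  op5 P1: store L2 := 55 → I/M/I on L2; bus BusRdX; mem=90
  op6 P0: store L3 := 18 → M/I/I on L3; bus BusRdX Flush; mem=4
  op7 P0: load  L6 → E/I/I on L6; bus BusRd; mem=60
  op8 P0: load  L5 → S/I/O on L5; bus BusRd; mem=50
  op9 P1: store L4 := 72 → I/M/I on L4; bus BusRdX; mem=40
  op10 P2: load  L0 → I/I/E on L0; bus BusRd; mem=50
  op11 P0: load  L0 → S/I/S on L0; bus BusRd; mem=50
  op12 P0: store L5 := 48 → M/I/I on L5; bus BusUpgr Flush; mem=95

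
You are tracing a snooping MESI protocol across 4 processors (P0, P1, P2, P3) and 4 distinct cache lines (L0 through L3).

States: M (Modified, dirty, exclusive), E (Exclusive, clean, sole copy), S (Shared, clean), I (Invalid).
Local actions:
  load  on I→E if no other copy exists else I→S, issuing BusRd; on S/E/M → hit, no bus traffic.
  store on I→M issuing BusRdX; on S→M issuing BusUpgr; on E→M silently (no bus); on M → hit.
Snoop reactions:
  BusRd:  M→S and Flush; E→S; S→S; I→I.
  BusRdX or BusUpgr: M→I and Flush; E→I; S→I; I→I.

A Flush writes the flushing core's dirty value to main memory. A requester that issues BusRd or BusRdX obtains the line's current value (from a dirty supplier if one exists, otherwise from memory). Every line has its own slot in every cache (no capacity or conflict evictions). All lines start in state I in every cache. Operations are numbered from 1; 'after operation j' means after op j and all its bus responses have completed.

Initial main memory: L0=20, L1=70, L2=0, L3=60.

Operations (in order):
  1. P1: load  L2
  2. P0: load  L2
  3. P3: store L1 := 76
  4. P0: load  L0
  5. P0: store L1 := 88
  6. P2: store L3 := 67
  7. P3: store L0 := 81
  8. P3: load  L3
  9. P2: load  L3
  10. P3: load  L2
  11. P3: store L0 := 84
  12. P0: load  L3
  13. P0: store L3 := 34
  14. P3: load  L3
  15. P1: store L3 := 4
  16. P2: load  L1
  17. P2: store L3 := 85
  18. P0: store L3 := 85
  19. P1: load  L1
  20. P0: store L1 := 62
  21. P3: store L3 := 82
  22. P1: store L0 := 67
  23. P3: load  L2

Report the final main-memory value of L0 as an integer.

memory[L0] = 84

[1] P1: load  L2 | P0:I, P1:E(0), P2:I, P3:I | bus: BusRd
[2] P0: load  L2 | P0:S(0), P1:S(0), P2:I, P3:I | bus: BusRd
[3] P3: store L1 := 76 | P0:I, P1:I, P2:I, P3:M(76) | bus: BusRdX
[4] P0: load  L0 | P0:E(20), P1:I, P2:I, P3:I | bus: BusRd
[5] P0: store L1 := 88 | P0:M(88), P1:I, P2:I, P3:I | bus: BusRdX,Flush
[6] P2: store L3 := 67 | P0:I, P1:I, P2:M(67), P3:I | bus: BusRdX
[7] P3: store L0 := 81 | P0:I, P1:I, P2:I, P3:M(81) | bus: BusRdX
[8] P3: load  L3 | P0:I, P1:I, P2:S(67), P3:S(67) | bus: BusRd,Flush
[9] P2: load  L3 | P0:I, P1:I, P2:S(67), P3:S(67) | bus: none
[10] P3: load  L2 | P0:S(0), P1:S(0), P2:I, P3:S(0) | bus: BusRd
[11] P3: store L0 := 84 | P0:I, P1:I, P2:I, P3:M(84) | bus: none
[12] P0: load  L3 | P0:S(67), P1:I, P2:S(67), P3:S(67) | bus: BusRd
[13] P0: store L3 := 34 | P0:M(34), P1:I, P2:I, P3:I | bus: BusUpgr
[14] P3: load  L3 | P0:S(34), P1:I, P2:I, P3:S(34) | bus: BusRd,Flush
[15] P1: store L3 := 4 | P0:I, P1:M(4), P2:I, P3:I | bus: BusRdX
[16] P2: load  L1 | P0:S(88), P1:I, P2:S(88), P3:I | bus: BusRd,Flush
[17] P2: store L3 := 85 | P0:I, P1:I, P2:M(85), P3:I | bus: BusRdX,Flush
[18] P0: store L3 := 85 | P0:M(85), P1:I, P2:I, P3:I | bus: BusRdX,Flush
[19] P1: load  L1 | P0:S(88), P1:S(88), P2:S(88), P3:I | bus: BusRd
[20] P0: store L1 := 62 | P0:M(62), P1:I, P2:I, P3:I | bus: BusUpgr
[21] P3: store L3 := 82 | P0:I, P1:I, P2:I, P3:M(82) | bus: BusRdX,Flush
[22] P1: store L0 := 67 | P0:I, P1:M(67), P2:I, P3:I | bus: BusRdX,Flush
[23] P3: load  L2 | P0:S(0), P1:S(0), P2:I, P3:S(0) | bus: none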